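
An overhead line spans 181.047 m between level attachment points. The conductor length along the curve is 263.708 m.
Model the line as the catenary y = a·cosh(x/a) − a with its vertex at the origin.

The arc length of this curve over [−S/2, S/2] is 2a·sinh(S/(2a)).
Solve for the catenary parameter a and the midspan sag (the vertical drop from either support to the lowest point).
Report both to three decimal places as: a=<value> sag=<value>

seed: a₀ = √(S³/(24(L−S))) = √(181.047³/(24·82.661)) = 54.692912
iter 1: u=1.655123  f(a)=+1.209e+01  f'(a)=-3.936e+00  a ← 54.692912 − (+1.209e+01/-3.936e+00) = 57.764400
iter 2: u=1.567116  f(a)=+1.093e+00  f'(a)=-3.254e+00  a ← 57.764400 − (+1.093e+00/-3.254e+00) = 58.100375
iter 3: u=1.558054  f(a)=+1.090e-02  f'(a)=-3.189e+00  a ← 58.100375 − (+1.090e-02/-3.189e+00) = 58.103793
iter 4: u=1.557962  f(a)=+1.108e-06  f'(a)=-3.188e+00  a ← 58.103793 − (+1.108e-06/-3.188e+00) = 58.103793
iter 5: u=1.557962  f(a)=+5.684e-14  f'(a)=-3.188e+00  a ← 58.103793 − (+5.684e-14/-3.188e+00) = 58.103793
converged: |Δa| < 1e-12 after 5 iterations
sag = a·(cosh(S/(2a)) − 1) = 58.103793·(cosh(1.557962) − 1) = 85.984819
T_max/T_min = cosh(S/(2a)) = 2.479849

a=58.104 sag=85.985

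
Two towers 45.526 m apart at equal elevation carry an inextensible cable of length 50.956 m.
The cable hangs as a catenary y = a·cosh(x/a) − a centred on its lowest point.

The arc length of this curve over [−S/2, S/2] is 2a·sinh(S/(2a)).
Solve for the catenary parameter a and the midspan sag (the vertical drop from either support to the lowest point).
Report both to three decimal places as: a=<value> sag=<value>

seed: a₀ = √(S³/(24(L−S))) = √(45.526³/(24·5.430)) = 26.908142
iter 1: u=0.845952  f(a)=+1.976e-01  f'(a)=-4.332e-01  a ← 26.908142 − (+1.976e-01/-4.332e-01) = 27.364344
iter 2: u=0.831849  f(a)=+5.138e-03  f'(a)=-4.110e-01  a ← 27.364344 − (+5.138e-03/-4.110e-01) = 27.376847
iter 3: u=0.831469  f(a)=+3.679e-06  f'(a)=-4.104e-01  a ← 27.376847 − (+3.679e-06/-4.104e-01) = 27.376856
iter 4: u=0.831469  f(a)=+1.890e-12  f'(a)=-4.104e-01  a ← 27.376856 − (+1.890e-12/-4.104e-01) = 27.376856
converged: |Δa| < 1e-12 after 4 iterations
sag = a·(cosh(S/(2a)) − 1) = 27.376856·(cosh(0.831469) − 1) = 10.021282
T_max/T_min = cosh(S/(2a)) = 1.366049

a=27.377 sag=10.021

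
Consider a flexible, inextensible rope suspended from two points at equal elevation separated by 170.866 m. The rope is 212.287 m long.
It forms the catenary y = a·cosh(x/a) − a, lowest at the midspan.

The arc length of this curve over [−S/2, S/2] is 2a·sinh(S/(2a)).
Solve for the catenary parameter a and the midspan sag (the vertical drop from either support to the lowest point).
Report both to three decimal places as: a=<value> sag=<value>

seed: a₀ = √(S³/(24(L−S))) = √(170.866³/(24·41.421)) = 70.838208
iter 1: u=1.206030  f(a)=+3.119e+00  f'(a)=-1.349e+00  a ← 70.838208 − (+3.119e+00/-1.349e+00) = 73.150790
iter 2: u=1.167903  f(a)=+1.592e-01  f'(a)=-1.214e+00  a ← 73.150790 − (+1.592e-01/-1.214e+00) = 73.281947
iter 3: u=1.165812  f(a)=+4.645e-04  f'(a)=-1.207e+00  a ← 73.281947 − (+4.645e-04/-1.207e+00) = 73.282332
iter 4: u=1.165806  f(a)=+3.979e-09  f'(a)=-1.207e+00  a ← 73.282332 − (+3.979e-09/-1.207e+00) = 73.282332
iter 5: u=1.165806  f(a)=+0.000e+00  f'(a)=-1.207e+00  a ← 73.282332 − (+0.000e+00/-1.207e+00) = 73.282332
converged: |Δa| < 1e-12 after 5 iterations
sag = a·(cosh(S/(2a)) − 1) = 73.282332·(cosh(1.165806) − 1) = 55.701166
T_max/T_min = cosh(S/(2a)) = 1.760090

a=73.282 sag=55.701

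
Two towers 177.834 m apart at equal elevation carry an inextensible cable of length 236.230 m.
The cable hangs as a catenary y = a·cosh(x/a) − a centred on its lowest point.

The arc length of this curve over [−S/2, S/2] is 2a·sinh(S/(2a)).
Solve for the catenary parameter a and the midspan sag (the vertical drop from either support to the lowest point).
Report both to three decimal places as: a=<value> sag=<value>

a=66.257 sag=69.172

seed: a₀ = √(S³/(24(L−S))) = √(177.834³/(24·58.396)) = 63.346850
iter 1: u=1.403653  f(a)=+6.030e+00  f'(a)=-2.233e+00  a ← 63.346850 − (+6.030e+00/-2.233e+00) = 66.046743
iter 2: u=1.346274  f(a)=+4.069e-01  f'(a)=-1.941e+00  a ← 66.046743 − (+4.069e-01/-1.941e+00) = 66.256369
iter 3: u=1.342014  f(a)=+2.150e-03  f'(a)=-1.921e+00  a ← 66.256369 − (+2.150e-03/-1.921e+00) = 66.257488
iter 4: u=1.341992  f(a)=+6.071e-08  f'(a)=-1.921e+00  a ← 66.257488 − (+6.071e-08/-1.921e+00) = 66.257488
iter 5: u=1.341992  f(a)=+0.000e+00  f'(a)=-1.921e+00  a ← 66.257488 − (+0.000e+00/-1.921e+00) = 66.257488
converged: |Δa| < 1e-12 after 5 iterations
sag = a·(cosh(S/(2a)) − 1) = 66.257488·(cosh(1.341992) − 1) = 69.172228
T_max/T_min = cosh(S/(2a)) = 2.043991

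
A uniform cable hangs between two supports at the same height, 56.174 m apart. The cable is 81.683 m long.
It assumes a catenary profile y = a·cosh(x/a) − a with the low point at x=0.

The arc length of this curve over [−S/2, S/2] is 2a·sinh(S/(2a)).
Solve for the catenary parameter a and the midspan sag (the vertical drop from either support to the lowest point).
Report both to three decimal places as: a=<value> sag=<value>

seed: a₀ = √(S³/(24(L−S))) = √(56.174³/(24·25.509)) = 17.015734
iter 1: u=1.650649  f(a)=+3.709e+00  f'(a)=-3.899e+00  a ← 17.015734 − (+3.709e+00/-3.899e+00) = 17.967127
iter 2: u=1.563244  f(a)=+3.338e-01  f'(a)=-3.226e+00  a ← 17.967127 − (+3.338e-01/-3.226e+00) = 18.070611
iter 3: u=1.554292  f(a)=+3.295e-03  f'(a)=-3.163e+00  a ← 18.070611 − (+3.295e-03/-3.163e+00) = 18.071652
iter 4: u=1.554202  f(a)=+3.279e-07  f'(a)=-3.162e+00  a ← 18.071652 − (+3.279e-07/-3.162e+00) = 18.071652
iter 5: u=1.554202  f(a)=+1.421e-14  f'(a)=-3.162e+00  a ← 18.071652 − (+1.421e-14/-3.162e+00) = 18.071652
converged: |Δa| < 1e-12 after 5 iterations
sag = a·(cosh(S/(2a)) − 1) = 18.071652·(cosh(1.554202) − 1) = 26.589435
T_max/T_min = cosh(S/(2a)) = 2.471334

a=18.072 sag=26.589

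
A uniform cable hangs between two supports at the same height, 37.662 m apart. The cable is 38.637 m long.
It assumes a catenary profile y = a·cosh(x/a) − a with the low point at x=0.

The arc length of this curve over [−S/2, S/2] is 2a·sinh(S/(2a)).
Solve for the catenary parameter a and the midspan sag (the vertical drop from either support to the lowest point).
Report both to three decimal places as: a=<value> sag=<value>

a=47.965 sag=3.744

seed: a₀ = √(S³/(24(L−S))) = √(37.662³/(24·0.975)) = 47.780109
iter 1: u=0.394118  f(a)=+7.600e-03  f'(a)=-4.145e-02  a ← 47.780109 − (+7.600e-03/-4.145e-02) = 47.963474
iter 2: u=0.392611  f(a)=+4.397e-05  f'(a)=-4.097e-02  a ← 47.963474 − (+4.397e-05/-4.097e-02) = 47.964547
iter 3: u=0.392602  f(a)=+1.491e-09  f'(a)=-4.097e-02  a ← 47.964547 − (+1.491e-09/-4.097e-02) = 47.964547
iter 4: u=0.392602  f(a)=+7.105e-15  f'(a)=-4.097e-02  a ← 47.964547 − (+7.105e-15/-4.097e-02) = 47.964547
converged: |Δa| < 1e-12 after 4 iterations
sag = a·(cosh(S/(2a)) − 1) = 47.964547·(cosh(0.392602) − 1) = 3.744274
T_max/T_min = cosh(S/(2a)) = 1.078063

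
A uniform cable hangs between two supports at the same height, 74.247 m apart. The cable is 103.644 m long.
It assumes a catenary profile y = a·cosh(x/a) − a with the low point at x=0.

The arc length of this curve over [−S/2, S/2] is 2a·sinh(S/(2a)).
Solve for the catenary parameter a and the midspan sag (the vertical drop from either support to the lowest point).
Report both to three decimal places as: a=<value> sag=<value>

a=25.403 sag=32.310

seed: a₀ = √(S³/(24(L−S))) = √(74.247³/(24·29.397)) = 24.085809
iter 1: u=1.541302  f(a)=+3.696e+00  f'(a)=-3.072e+00  a ← 24.085809 − (+3.696e+00/-3.072e+00) = 25.288787
iter 2: u=1.467983  f(a)=+2.949e-01  f'(a)=-2.600e+00  a ← 25.288787 − (+2.949e-01/-2.600e+00) = 25.402232
iter 3: u=1.461427  f(a)=+2.238e-03  f'(a)=-2.561e+00  a ← 25.402232 − (+2.238e-03/-2.561e+00) = 25.403106
iter 4: u=1.461376  f(a)=+1.311e-07  f'(a)=-2.560e+00  a ← 25.403106 − (+1.311e-07/-2.560e+00) = 25.403106
iter 5: u=1.461376  f(a)=+1.421e-14  f'(a)=-2.560e+00  a ← 25.403106 − (+1.421e-14/-2.560e+00) = 25.403106
converged: |Δa| < 1e-12 after 5 iterations
sag = a·(cosh(S/(2a)) − 1) = 25.403106·(cosh(1.461376) − 1) = 32.310302
T_max/T_min = cosh(S/(2a)) = 2.271904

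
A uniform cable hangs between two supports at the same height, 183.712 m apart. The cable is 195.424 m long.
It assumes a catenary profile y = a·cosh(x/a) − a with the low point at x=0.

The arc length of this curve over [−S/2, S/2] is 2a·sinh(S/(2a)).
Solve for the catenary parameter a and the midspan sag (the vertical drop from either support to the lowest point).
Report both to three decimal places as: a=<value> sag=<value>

a=149.920 sag=29.032

seed: a₀ = √(S³/(24(L−S))) = √(183.712³/(24·11.712)) = 148.520067
iter 1: u=0.618475  f(a)=+2.260e-01  f'(a)=-1.638e-01  a ← 148.520067 − (+2.260e-01/-1.638e-01) = 149.899833
iter 2: u=0.612783  f(a)=+3.189e-03  f'(a)=-1.592e-01  a ← 149.899833 − (+3.189e-03/-1.592e-01) = 149.919858
iter 3: u=0.612701  f(a)=+6.547e-07  f'(a)=-1.592e-01  a ← 149.919858 − (+6.547e-07/-1.592e-01) = 149.919862
iter 4: u=0.612701  f(a)=+2.842e-14  f'(a)=-1.592e-01  a ← 149.919862 − (+2.842e-14/-1.592e-01) = 149.919862
converged: |Δa| < 1e-12 after 4 iterations
sag = a·(cosh(S/(2a)) − 1) = 149.919862·(cosh(0.612701) − 1) = 29.031528
T_max/T_min = cosh(S/(2a)) = 1.193647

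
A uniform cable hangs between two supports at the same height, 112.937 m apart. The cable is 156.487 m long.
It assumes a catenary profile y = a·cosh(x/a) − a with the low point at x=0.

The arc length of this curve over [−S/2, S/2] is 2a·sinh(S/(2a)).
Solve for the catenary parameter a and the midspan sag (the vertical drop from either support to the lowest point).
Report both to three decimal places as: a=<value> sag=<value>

seed: a₀ = √(S³/(24(L−S))) = √(112.937³/(24·43.550)) = 37.123992
iter 1: u=1.521078  f(a)=+5.325e+00  f'(a)=-2.936e+00  a ← 37.123992 − (+5.325e+00/-2.936e+00) = 38.937665
iter 2: u=1.450228  f(a)=+4.151e-01  f'(a)=-2.494e+00  a ← 38.937665 − (+4.151e-01/-2.494e+00) = 39.104066
iter 3: u=1.444057  f(a)=+2.994e-03  f'(a)=-2.459e+00  a ← 39.104066 − (+2.994e-03/-2.459e+00) = 39.105283
iter 4: u=1.444012  f(a)=+1.582e-07  f'(a)=-2.458e+00  a ← 39.105283 − (+1.582e-07/-2.458e+00) = 39.105283
iter 5: u=1.444012  f(a)=+0.000e+00  f'(a)=-2.458e+00  a ← 39.105283 − (+0.000e+00/-2.458e+00) = 39.105283
converged: |Δa| < 1e-12 after 5 iterations
sag = a·(cosh(S/(2a)) − 1) = 39.105283·(cosh(1.444012) − 1) = 48.366246
T_max/T_min = cosh(S/(2a)) = 2.236821

a=39.105 sag=48.366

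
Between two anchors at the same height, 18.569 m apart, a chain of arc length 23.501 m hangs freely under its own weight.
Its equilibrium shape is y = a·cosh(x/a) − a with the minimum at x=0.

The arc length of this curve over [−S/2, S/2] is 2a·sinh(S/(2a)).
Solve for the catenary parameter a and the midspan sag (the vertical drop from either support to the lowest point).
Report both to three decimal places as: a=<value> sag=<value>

a=7.631 sag=6.380

seed: a₀ = √(S³/(24(L−S))) = √(18.569³/(24·4.932)) = 7.354711
iter 1: u=1.262388  f(a)=+4.082e-01  f'(a)=-1.567e+00  a ← 7.354711 − (+4.082e-01/-1.567e+00) = 7.615156
iter 2: u=1.219213  f(a)=+2.269e-02  f'(a)=-1.398e+00  a ← 7.615156 − (+2.269e-02/-1.398e+00) = 7.631389
iter 3: u=1.216620  f(a)=+7.919e-05  f'(a)=-1.388e+00  a ← 7.631389 − (+7.919e-05/-1.388e+00) = 7.631446
iter 4: u=1.216611  f(a)=+9.723e-10  f'(a)=-1.388e+00  a ← 7.631446 − (+9.723e-10/-1.388e+00) = 7.631446
iter 5: u=1.216611  f(a)=+0.000e+00  f'(a)=-1.388e+00  a ← 7.631446 − (+0.000e+00/-1.388e+00) = 7.631446
converged: |Δa| < 1e-12 after 5 iterations
sag = a·(cosh(S/(2a)) − 1) = 7.631446·(cosh(1.216611) − 1) = 6.379736
T_max/T_min = cosh(S/(2a)) = 1.835980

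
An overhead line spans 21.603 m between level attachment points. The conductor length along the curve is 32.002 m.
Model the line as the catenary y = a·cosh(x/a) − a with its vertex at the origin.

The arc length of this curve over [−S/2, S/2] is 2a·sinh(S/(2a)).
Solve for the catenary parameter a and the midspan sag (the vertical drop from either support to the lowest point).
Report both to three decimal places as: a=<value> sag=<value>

seed: a₀ = √(S³/(24(L−S))) = √(21.603³/(24·10.399)) = 6.355792
iter 1: u=1.699473  f(a)=+1.609e+00  f'(a)=-4.320e+00  a ← 6.355792 − (+1.609e+00/-4.320e+00) = 6.728279
iter 2: u=1.605388  f(a)=+1.523e-01  f'(a)=-3.538e+00  a ← 6.728279 − (+1.523e-01/-3.538e+00) = 6.771332
iter 3: u=1.595181  f(a)=+1.680e-03  f'(a)=-3.460e+00  a ← 6.771332 − (+1.680e-03/-3.460e+00) = 6.771818
iter 4: u=1.595067  f(a)=+2.092e-07  f'(a)=-3.459e+00  a ← 6.771818 − (+2.092e-07/-3.459e+00) = 6.771818
iter 5: u=1.595067  f(a)=-7.105e-15  f'(a)=-3.459e+00  a ← 6.771818 − (-7.105e-15/-3.459e+00) = 6.771818
converged: |Δa| < 1e-12 after 5 iterations
sag = a·(cosh(S/(2a)) − 1) = 6.771818·(cosh(1.595067) − 1) = 10.603150
T_max/T_min = cosh(S/(2a)) = 2.565776

a=6.772 sag=10.603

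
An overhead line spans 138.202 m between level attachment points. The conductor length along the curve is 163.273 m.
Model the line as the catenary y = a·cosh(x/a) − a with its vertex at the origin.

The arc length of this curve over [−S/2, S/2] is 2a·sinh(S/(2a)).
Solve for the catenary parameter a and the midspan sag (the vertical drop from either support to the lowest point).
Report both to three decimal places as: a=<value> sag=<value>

seed: a₀ = √(S³/(24(L−S))) = √(138.202³/(24·25.071)) = 66.233856
iter 1: u=1.043288  f(a)=+1.400e+00  f'(a)=-8.427e-01  a ← 66.233856 − (+1.400e+00/-8.427e-01) = 67.895543
iter 2: u=1.017755  f(a)=+5.443e-02  f'(a)=-7.784e-01  a ← 67.895543 − (+5.443e-02/-7.784e-01) = 67.965472
iter 3: u=1.016707  f(a)=+8.960e-05  f'(a)=-7.758e-01  a ← 67.965472 − (+8.960e-05/-7.758e-01) = 67.965587
iter 4: u=1.016706  f(a)=+2.437e-10  f'(a)=-7.758e-01  a ← 67.965587 − (+2.437e-10/-7.758e-01) = 67.965587
iter 5: u=1.016706  f(a)=+2.842e-14  f'(a)=-7.758e-01  a ← 67.965587 − (+2.842e-14/-7.758e-01) = 67.965587
converged: |Δa| < 1e-12 after 5 iterations
sag = a·(cosh(S/(2a)) − 1) = 67.965587·(cosh(1.016706) − 1) = 38.259830
T_max/T_min = cosh(S/(2a)) = 1.562929

a=67.966 sag=38.260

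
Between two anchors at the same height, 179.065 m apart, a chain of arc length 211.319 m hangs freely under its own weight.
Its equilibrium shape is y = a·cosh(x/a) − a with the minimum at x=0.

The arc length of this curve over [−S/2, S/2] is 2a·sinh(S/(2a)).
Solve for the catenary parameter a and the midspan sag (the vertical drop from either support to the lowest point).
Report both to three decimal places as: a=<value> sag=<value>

seed: a₀ = √(S³/(24(L−S))) = √(179.065³/(24·32.254)) = 86.122901
iter 1: u=1.039590  f(a)=+1.788e+00  f'(a)=-8.332e-01  a ← 86.122901 − (+1.788e+00/-8.332e-01) = 88.269485
iter 2: u=1.014309  f(a)=+6.905e-02  f'(a)=-7.700e-01  a ← 88.269485 − (+6.905e-02/-7.700e-01) = 88.359163
iter 3: u=1.013279  f(a)=+1.121e-04  f'(a)=-7.675e-01  a ← 88.359163 − (+1.121e-04/-7.675e-01) = 88.359309
iter 4: u=1.013277  f(a)=+2.963e-10  f'(a)=-7.674e-01  a ← 88.359309 − (+2.963e-10/-7.674e-01) = 88.359309
iter 5: u=1.013277  f(a)=+2.842e-14  f'(a)=-7.674e-01  a ← 88.359309 − (+2.842e-14/-7.674e-01) = 88.359309
converged: |Δa| < 1e-12 after 5 iterations
sag = a·(cosh(S/(2a)) − 1) = 88.359309·(cosh(1.013277) − 1) = 49.377024
T_max/T_min = cosh(S/(2a)) = 1.558821

a=88.359 sag=49.377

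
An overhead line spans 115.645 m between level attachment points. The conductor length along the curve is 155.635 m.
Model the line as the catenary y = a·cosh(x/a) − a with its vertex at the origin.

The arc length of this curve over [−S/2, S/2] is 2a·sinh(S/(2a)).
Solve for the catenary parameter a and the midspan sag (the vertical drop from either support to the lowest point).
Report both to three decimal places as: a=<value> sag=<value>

a=42.079 sag=46.387

seed: a₀ = √(S³/(24(L−S))) = √(115.645³/(24·39.990)) = 40.142921
iter 1: u=1.440416  f(a)=+4.360e+00  f'(a)=-2.438e+00  a ← 40.142921 − (+4.360e+00/-2.438e+00) = 41.931369
iter 2: u=1.378980  f(a)=+3.083e-01  f'(a)=-2.104e+00  a ← 41.931369 − (+3.083e-01/-2.104e+00) = 42.077885
iter 3: u=1.374178  f(a)=+1.801e-03  f'(a)=-2.079e+00  a ← 42.077885 − (+1.801e-03/-2.079e+00) = 42.078751
iter 4: u=1.374150  f(a)=+6.223e-08  f'(a)=-2.079e+00  a ← 42.078751 − (+6.223e-08/-2.079e+00) = 42.078751
iter 5: u=1.374150  f(a)=+0.000e+00  f'(a)=-2.079e+00  a ← 42.078751 − (+0.000e+00/-2.079e+00) = 42.078751
converged: |Δa| < 1e-12 after 5 iterations
sag = a·(cosh(S/(2a)) − 1) = 42.078751·(cosh(1.374150) − 1) = 46.386974
T_max/T_min = cosh(S/(2a)) = 2.102385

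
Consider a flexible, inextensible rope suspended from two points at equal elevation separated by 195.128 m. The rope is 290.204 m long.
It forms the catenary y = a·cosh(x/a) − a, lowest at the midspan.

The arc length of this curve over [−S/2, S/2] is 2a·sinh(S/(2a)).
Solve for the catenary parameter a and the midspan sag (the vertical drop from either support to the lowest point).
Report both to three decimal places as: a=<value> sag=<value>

seed: a₀ = √(S³/(24(L−S))) = √(195.128³/(24·95.076)) = 57.060861
iter 1: u=1.709823  f(a)=+1.491e+01  f'(a)=-4.414e+00  a ← 57.060861 − (+1.491e+01/-4.414e+00) = 60.437643
iter 2: u=1.614292  f(a)=+1.426e+00  f'(a)=-3.607e+00  a ← 60.437643 − (+1.426e+00/-3.607e+00) = 60.832908
iter 3: u=1.603803  f(a)=+1.609e-02  f'(a)=-3.526e+00  a ← 60.832908 − (+1.609e-02/-3.526e+00) = 60.837470
iter 4: u=1.603683  f(a)=+2.099e-06  f'(a)=-3.525e+00  a ← 60.837470 − (+2.099e-06/-3.525e+00) = 60.837471
iter 5: u=1.603683  f(a)=+1.137e-13  f'(a)=-3.525e+00  a ← 60.837471 − (+1.137e-13/-3.525e+00) = 60.837471
converged: |Δa| < 1e-12 after 5 iterations
sag = a·(cosh(S/(2a)) − 1) = 60.837471·(cosh(1.603683) − 1) = 96.502252
T_max/T_min = cosh(S/(2a)) = 2.586231

a=60.837 sag=96.502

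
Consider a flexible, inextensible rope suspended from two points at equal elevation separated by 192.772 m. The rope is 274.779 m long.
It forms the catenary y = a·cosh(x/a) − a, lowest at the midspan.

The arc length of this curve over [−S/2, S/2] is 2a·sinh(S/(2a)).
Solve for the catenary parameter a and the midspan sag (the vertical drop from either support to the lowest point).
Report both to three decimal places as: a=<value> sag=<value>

a=63.856 sag=87.648

seed: a₀ = √(S³/(24(L−S))) = √(192.772³/(24·82.007)) = 60.330211
iter 1: u=1.597641  f(a)=+1.113e+01  f'(a)=-3.479e+00  a ← 60.330211 − (+1.113e+01/-3.479e+00) = 63.528131
iter 2: u=1.517218  f(a)=+9.458e-01  f'(a)=-2.910e+00  a ← 63.528131 − (+9.458e-01/-2.910e+00) = 63.853107
iter 3: u=1.509496  f(a)=+8.239e-03  f'(a)=-2.860e+00  a ← 63.853107 − (+8.239e-03/-2.860e+00) = 63.855988
iter 4: u=1.509428  f(a)=+6.372e-07  f'(a)=-2.859e+00  a ← 63.855988 − (+6.372e-07/-2.859e+00) = 63.855988
iter 5: u=1.509428  f(a)=+0.000e+00  f'(a)=-2.859e+00  a ← 63.855988 − (+0.000e+00/-2.859e+00) = 63.855988
converged: |Δa| < 1e-12 after 5 iterations
sag = a·(cosh(S/(2a)) − 1) = 63.855988·(cosh(1.509428) − 1) = 87.648012
T_max/T_min = cosh(S/(2a)) = 2.372589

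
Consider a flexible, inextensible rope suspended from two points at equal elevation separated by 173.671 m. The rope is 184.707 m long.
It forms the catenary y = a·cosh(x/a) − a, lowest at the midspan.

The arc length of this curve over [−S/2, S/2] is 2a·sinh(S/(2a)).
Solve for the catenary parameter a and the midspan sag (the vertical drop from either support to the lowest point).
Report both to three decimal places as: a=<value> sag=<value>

a=141.952 sag=27.398

seed: a₀ = √(S³/(24(L−S))) = √(173.671³/(24·11.036)) = 140.630490
iter 1: u=0.617473  f(a)=+2.123e-01  f'(a)=-1.630e-01  a ← 140.630490 − (+2.123e-01/-1.630e-01) = 141.932851
iter 2: u=0.611807  f(a)=+2.985e-03  f'(a)=-1.585e-01  a ← 141.932851 − (+2.985e-03/-1.585e-01) = 141.951691
iter 3: u=0.611726  f(a)=+6.090e-07  f'(a)=-1.584e-01  a ← 141.951691 − (+6.090e-07/-1.584e-01) = 141.951695
iter 4: u=0.611726  f(a)=+2.842e-14  f'(a)=-1.584e-01  a ← 141.951695 − (+2.842e-14/-1.584e-01) = 141.951695
converged: |Δa| < 1e-12 after 4 iterations
sag = a·(cosh(S/(2a)) − 1) = 141.951695·(cosh(0.611726) − 1) = 27.398394
T_max/T_min = cosh(S/(2a)) = 1.193012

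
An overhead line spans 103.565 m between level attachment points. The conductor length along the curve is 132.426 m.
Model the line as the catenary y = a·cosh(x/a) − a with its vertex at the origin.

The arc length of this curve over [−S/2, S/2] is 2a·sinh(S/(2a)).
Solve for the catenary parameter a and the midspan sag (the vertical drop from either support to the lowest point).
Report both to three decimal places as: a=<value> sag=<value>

a=41.623 sag=36.586

seed: a₀ = √(S³/(24(L−S))) = √(103.565³/(24·28.861)) = 40.045914
iter 1: u=1.293078  f(a)=+2.511e+00  f'(a)=-1.697e+00  a ← 40.045914 − (+2.511e+00/-1.697e+00) = 41.525469
iter 2: u=1.247006  f(a)=+1.459e-01  f'(a)=-1.505e+00  a ← 41.525469 − (+1.459e-01/-1.505e+00) = 41.622381
iter 3: u=1.244102  f(a)=+5.595e-04  f'(a)=-1.494e+00  a ← 41.622381 − (+5.595e-04/-1.494e+00) = 41.622756
iter 4: u=1.244091  f(a)=+8.299e-09  f'(a)=-1.494e+00  a ← 41.622756 − (+8.299e-09/-1.494e+00) = 41.622756
iter 5: u=1.244091  f(a)=-2.842e-14  f'(a)=-1.494e+00  a ← 41.622756 − (-2.842e-14/-1.494e+00) = 41.622756
converged: |Δa| < 1e-12 after 5 iterations
sag = a·(cosh(S/(2a)) − 1) = 41.622756·(cosh(1.244091) − 1) = 36.586036
T_max/T_min = cosh(S/(2a)) = 1.878991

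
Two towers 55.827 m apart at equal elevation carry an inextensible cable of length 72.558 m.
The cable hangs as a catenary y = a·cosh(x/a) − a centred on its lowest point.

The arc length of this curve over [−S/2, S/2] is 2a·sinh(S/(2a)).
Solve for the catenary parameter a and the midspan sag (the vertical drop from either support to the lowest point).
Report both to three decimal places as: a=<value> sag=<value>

a=21.694 sag=20.577

seed: a₀ = √(S³/(24(L−S))) = √(55.827³/(24·16.731)) = 20.816124
iter 1: u=1.340956  f(a)=+1.570e+00  f'(a)=-1.916e+00  a ← 20.816124 − (+1.570e+00/-1.916e+00) = 21.635796
iter 2: u=1.290154  f(a)=+9.751e-02  f'(a)=-1.685e+00  a ← 21.635796 − (+9.751e-02/-1.685e+00) = 21.693684
iter 3: u=1.286711  f(a)=+4.311e-04  f'(a)=-1.670e+00  a ← 21.693684 − (+4.311e-04/-1.670e+00) = 21.693942
iter 4: u=1.286696  f(a)=+8.509e-09  f'(a)=-1.670e+00  a ← 21.693942 − (+8.509e-09/-1.670e+00) = 21.693942
iter 5: u=1.286696  f(a)=-1.421e-14  f'(a)=-1.670e+00  a ← 21.693942 − (-1.421e-14/-1.670e+00) = 21.693942
converged: |Δa| < 1e-12 after 5 iterations
sag = a·(cosh(S/(2a)) − 1) = 21.693942·(cosh(1.286696) − 1) = 20.576532
T_max/T_min = cosh(S/(2a)) = 1.948492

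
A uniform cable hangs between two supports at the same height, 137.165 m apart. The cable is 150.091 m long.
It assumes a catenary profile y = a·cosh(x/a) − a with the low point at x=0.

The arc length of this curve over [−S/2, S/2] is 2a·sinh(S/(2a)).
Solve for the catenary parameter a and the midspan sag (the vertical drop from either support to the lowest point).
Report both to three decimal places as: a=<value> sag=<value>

seed: a₀ = √(S³/(24(L−S))) = √(137.165³/(24·12.926)) = 91.206810
iter 1: u=0.751945  f(a)=+3.704e-01  f'(a)=-2.998e-01  a ← 91.206810 − (+3.704e-01/-2.998e-01) = 92.442278
iter 2: u=0.741895  f(a)=+7.660e-03  f'(a)=-2.875e-01  a ← 92.442278 − (+7.660e-03/-2.875e-01) = 92.468922
iter 3: u=0.741682  f(a)=+3.430e-06  f'(a)=-2.873e-01  a ← 92.468922 − (+3.430e-06/-2.873e-01) = 92.468934
iter 4: u=0.741682  f(a)=+6.821e-13  f'(a)=-2.873e-01  a ← 92.468934 − (+6.821e-13/-2.873e-01) = 92.468934
converged: |Δa| < 1e-12 after 4 iterations
sag = a·(cosh(S/(2a)) − 1) = 92.468934·(cosh(0.741682) − 1) = 26.620658
T_max/T_min = cosh(S/(2a)) = 1.287888

a=92.469 sag=26.621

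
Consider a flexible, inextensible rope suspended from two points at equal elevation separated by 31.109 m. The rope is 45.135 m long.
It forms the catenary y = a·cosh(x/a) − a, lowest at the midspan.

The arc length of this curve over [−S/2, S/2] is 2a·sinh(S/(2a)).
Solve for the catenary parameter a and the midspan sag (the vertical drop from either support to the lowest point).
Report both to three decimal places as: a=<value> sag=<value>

a=10.040 sag=14.660

seed: a₀ = √(S³/(24(L−S))) = √(31.109³/(24·14.026)) = 9.457069
iter 1: u=1.644749  f(a)=+2.024e+00  f'(a)=-3.850e+00  a ← 9.457069 − (+2.024e+00/-3.850e+00) = 9.982769
iter 2: u=1.558135  f(a)=+1.810e-01  f'(a)=-3.190e+00  a ← 9.982769 − (+1.810e-01/-3.190e+00) = 10.039525
iter 3: u=1.549326  f(a)=+1.762e-03  f'(a)=-3.128e+00  a ← 10.039525 − (+1.762e-03/-3.128e+00) = 10.040088
iter 4: u=1.549239  f(a)=+1.706e-07  f'(a)=-3.127e+00  a ← 10.040088 − (+1.706e-07/-3.127e+00) = 10.040088
iter 5: u=1.549239  f(a)=+0.000e+00  f'(a)=-3.127e+00  a ← 10.040088 − (+0.000e+00/-3.127e+00) = 10.040088
converged: |Δa| < 1e-12 after 5 iterations
sag = a·(cosh(S/(2a)) − 1) = 10.040088·(cosh(1.549239) − 1) = 14.660022
T_max/T_min = cosh(S/(2a)) = 2.460149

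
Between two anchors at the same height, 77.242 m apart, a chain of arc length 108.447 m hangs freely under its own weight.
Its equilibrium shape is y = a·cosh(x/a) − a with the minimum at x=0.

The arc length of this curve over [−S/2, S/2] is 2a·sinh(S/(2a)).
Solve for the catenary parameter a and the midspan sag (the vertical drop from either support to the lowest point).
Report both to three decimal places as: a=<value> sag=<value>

a=26.189 sag=34.028

seed: a₀ = √(S³/(24(L−S))) = √(77.242³/(24·31.205)) = 24.806332
iter 1: u=1.556901  f(a)=+4.008e+00  f'(a)=-3.181e+00  a ← 24.806332 − (+4.008e+00/-3.181e+00) = 26.066247
iter 2: u=1.481648  f(a)=+3.256e-01  f'(a)=-2.683e+00  a ← 26.066247 − (+3.256e-01/-2.683e+00) = 26.187577
iter 3: u=1.474783  f(a)=+2.568e-03  f'(a)=-2.641e+00  a ← 26.187577 − (+2.568e-03/-2.641e+00) = 26.188550
iter 4: u=1.474728  f(a)=+1.626e-07  f'(a)=-2.641e+00  a ← 26.188550 − (+1.626e-07/-2.641e+00) = 26.188550
iter 5: u=1.474728  f(a)=+1.421e-14  f'(a)=-2.641e+00  a ← 26.188550 − (+1.421e-14/-2.641e+00) = 26.188550
converged: |Δa| < 1e-12 after 5 iterations
sag = a·(cosh(S/(2a)) − 1) = 26.188550·(cosh(1.474728) − 1) = 34.027960
T_max/T_min = cosh(S/(2a)) = 2.299345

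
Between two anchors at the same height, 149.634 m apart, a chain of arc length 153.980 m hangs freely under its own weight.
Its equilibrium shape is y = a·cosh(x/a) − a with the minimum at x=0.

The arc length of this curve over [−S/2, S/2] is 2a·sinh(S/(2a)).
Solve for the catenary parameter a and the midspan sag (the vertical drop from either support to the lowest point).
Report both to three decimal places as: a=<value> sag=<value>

a=179.999 sag=15.774

seed: a₀ = √(S³/(24(L−S))) = √(149.634³/(24·4.346)) = 179.223497
iter 1: u=0.417451  f(a)=+3.803e-02  f'(a)=-4.935e-02  a ← 179.223497 − (+3.803e-02/-4.935e-02) = 179.994043
iter 2: u=0.415664  f(a)=+2.466e-04  f'(a)=-4.871e-02  a ← 179.994043 − (+2.466e-04/-4.871e-02) = 179.999106
iter 3: u=0.415652  f(a)=+1.053e-08  f'(a)=-4.871e-02  a ← 179.999106 − (+1.053e-08/-4.871e-02) = 179.999106
iter 4: u=0.415652  f(a)=+2.842e-14  f'(a)=-4.871e-02  a ← 179.999106 − (+2.842e-14/-4.871e-02) = 179.999106
converged: |Δa| < 1e-12 after 4 iterations
sag = a·(cosh(S/(2a)) − 1) = 179.999106·(cosh(0.415652) − 1) = 15.774075
T_max/T_min = cosh(S/(2a)) = 1.087634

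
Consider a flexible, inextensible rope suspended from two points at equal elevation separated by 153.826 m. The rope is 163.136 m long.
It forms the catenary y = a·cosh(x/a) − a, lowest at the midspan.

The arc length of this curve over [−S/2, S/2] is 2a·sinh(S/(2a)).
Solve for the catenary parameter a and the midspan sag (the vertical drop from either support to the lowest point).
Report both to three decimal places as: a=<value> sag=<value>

a=128.776 sag=23.660

seed: a₀ = √(S³/(24(L−S))) = √(153.826³/(24·9.310)) = 127.633347
iter 1: u=0.602609  f(a)=+1.705e-01  f'(a)=-1.513e-01  a ← 127.633347 − (+1.705e-01/-1.513e-01) = 128.760657
iter 2: u=0.597333  f(a)=+2.285e-03  f'(a)=-1.472e-01  a ← 128.760657 − (+2.285e-03/-1.472e-01) = 128.776180
iter 3: u=0.597261  f(a)=+4.230e-07  f'(a)=-1.472e-01  a ← 128.776180 − (+4.230e-07/-1.472e-01) = 128.776183
iter 4: u=0.597261  f(a)=+5.684e-14  f'(a)=-1.472e-01  a ← 128.776183 − (+5.684e-14/-1.472e-01) = 128.776183
converged: |Δa| < 1e-12 after 4 iterations
sag = a·(cosh(S/(2a)) − 1) = 128.776183·(cosh(0.597261) − 1) = 23.659521
T_max/T_min = cosh(S/(2a)) = 1.183726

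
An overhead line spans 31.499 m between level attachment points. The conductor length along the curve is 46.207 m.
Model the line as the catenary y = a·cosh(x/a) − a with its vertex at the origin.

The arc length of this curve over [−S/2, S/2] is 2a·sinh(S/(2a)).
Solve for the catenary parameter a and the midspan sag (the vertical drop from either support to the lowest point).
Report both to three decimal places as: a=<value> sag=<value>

a=10.008 sag=15.170

seed: a₀ = √(S³/(24(L−S))) = √(31.499³/(24·14.708)) = 9.409417
iter 1: u=1.673802  f(a)=+2.203e+00  f'(a)=-4.094e+00  a ← 9.409417 − (+2.203e+00/-4.094e+00) = 9.947523
iter 2: u=1.583258  f(a)=+2.031e-01  f'(a)=-3.371e+00  a ← 9.947523 − (+2.031e-01/-3.371e+00) = 10.007776
iter 3: u=1.573726  f(a)=+2.114e-03  f'(a)=-3.301e+00  a ← 10.007776 − (+2.114e-03/-3.301e+00) = 10.008417
iter 4: u=1.573626  f(a)=+2.342e-07  f'(a)=-3.301e+00  a ← 10.008417 − (+2.342e-07/-3.301e+00) = 10.008417
iter 5: u=1.573626  f(a)=+0.000e+00  f'(a)=-3.301e+00  a ← 10.008417 − (+0.000e+00/-3.301e+00) = 10.008417
converged: |Δa| < 1e-12 after 5 iterations
sag = a·(cosh(S/(2a)) − 1) = 10.008417·(cosh(1.573626) − 1) = 15.169751
T_max/T_min = cosh(S/(2a)) = 2.515699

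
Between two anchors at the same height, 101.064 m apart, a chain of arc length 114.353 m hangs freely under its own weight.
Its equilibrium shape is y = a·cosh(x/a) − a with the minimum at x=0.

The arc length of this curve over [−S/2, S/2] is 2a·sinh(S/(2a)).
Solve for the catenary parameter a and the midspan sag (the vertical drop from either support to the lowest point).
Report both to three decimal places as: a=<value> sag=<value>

seed: a₀ = √(S³/(24(L−S))) = √(101.064³/(24·13.289)) = 56.890920
iter 1: u=0.888226  f(a)=+5.342e-01  f'(a)=-5.051e-01  a ← 56.890920 − (+5.342e-01/-5.051e-01) = 57.948503
iter 2: u=0.872016  f(a)=+1.526e-02  f'(a)=-4.766e-01  a ← 57.948503 − (+1.526e-02/-4.766e-01) = 57.980519
iter 3: u=0.871534  f(a)=+1.326e-05  f'(a)=-4.758e-01  a ← 57.980519 − (+1.326e-05/-4.758e-01) = 57.980547
iter 4: u=0.871534  f(a)=+1.003e-11  f'(a)=-4.758e-01  a ← 57.980547 − (+1.003e-11/-4.758e-01) = 57.980547
converged: |Δa| < 1e-12 after 4 iterations
sag = a·(cosh(S/(2a)) − 1) = 57.980547·(cosh(0.871534) − 1) = 23.449767
T_max/T_min = cosh(S/(2a)) = 1.404442

a=57.981 sag=23.450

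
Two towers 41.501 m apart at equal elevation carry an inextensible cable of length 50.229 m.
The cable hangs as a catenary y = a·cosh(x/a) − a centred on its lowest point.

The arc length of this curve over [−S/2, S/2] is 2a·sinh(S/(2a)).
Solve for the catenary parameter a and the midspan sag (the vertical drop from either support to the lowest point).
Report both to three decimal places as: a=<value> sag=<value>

a=19.029 sag=12.480

seed: a₀ = √(S³/(24(L−S))) = √(41.501³/(24·8.728)) = 18.472465
iter 1: u=1.123321  f(a)=+5.675e-01  f'(a)=-1.070e+00  a ← 18.472465 − (+5.675e-01/-1.070e+00) = 19.002987
iter 2: u=1.091960  f(a)=+2.537e-02  f'(a)=-9.760e-01  a ← 19.002987 − (+2.537e-02/-9.760e-01) = 19.028977
iter 3: u=1.090469  f(a)=+5.593e-05  f'(a)=-9.717e-01  a ← 19.028977 − (+5.593e-05/-9.717e-01) = 19.029034
iter 4: u=1.090465  f(a)=+2.732e-10  f'(a)=-9.717e-01  a ← 19.029034 − (+2.732e-10/-9.717e-01) = 19.029034
iter 5: u=1.090465  f(a)=-7.105e-15  f'(a)=-9.717e-01  a ← 19.029034 − (-7.105e-15/-9.717e-01) = 19.029034
converged: |Δa| < 1e-12 after 5 iterations
sag = a·(cosh(S/(2a)) − 1) = 19.029034·(cosh(1.090465) − 1) = 12.480365
T_max/T_min = cosh(S/(2a)) = 1.655859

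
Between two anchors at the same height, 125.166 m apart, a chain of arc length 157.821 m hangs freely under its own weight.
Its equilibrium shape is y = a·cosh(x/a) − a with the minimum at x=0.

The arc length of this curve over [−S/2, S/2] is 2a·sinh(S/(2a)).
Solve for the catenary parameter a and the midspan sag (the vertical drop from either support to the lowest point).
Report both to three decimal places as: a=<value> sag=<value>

seed: a₀ = √(S³/(24(L−S))) = √(125.166³/(24·32.655)) = 50.020623
iter 1: u=1.251144  f(a)=+2.653e+00  f'(a)=-1.522e+00  a ← 50.020623 − (+2.653e+00/-1.522e+00) = 51.764077
iter 2: u=1.209004  f(a)=+1.450e-01  f'(a)=-1.360e+00  a ← 51.764077 − (+1.450e-01/-1.360e+00) = 51.870748
iter 3: u=1.206518  f(a)=+4.888e-04  f'(a)=-1.350e+00  a ← 51.870748 − (+4.888e-04/-1.350e+00) = 51.871110
iter 4: u=1.206510  f(a)=+5.593e-09  f'(a)=-1.350e+00  a ← 51.871110 − (+5.593e-09/-1.350e+00) = 51.871110
iter 5: u=1.206510  f(a)=+2.842e-14  f'(a)=-1.350e+00  a ← 51.871110 − (+2.842e-14/-1.350e+00) = 51.871110
converged: |Δa| < 1e-12 after 5 iterations
sag = a·(cosh(S/(2a)) − 1) = 51.871110·(cosh(1.206510) − 1) = 42.561295
T_max/T_min = cosh(S/(2a)) = 1.820520

a=51.871 sag=42.561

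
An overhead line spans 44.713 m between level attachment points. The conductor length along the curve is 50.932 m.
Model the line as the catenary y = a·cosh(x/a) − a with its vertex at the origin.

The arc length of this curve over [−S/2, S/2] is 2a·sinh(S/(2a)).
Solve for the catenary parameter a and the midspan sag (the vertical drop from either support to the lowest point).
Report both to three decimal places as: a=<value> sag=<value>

a=24.968 sag=10.696

seed: a₀ = √(S³/(24(L−S))) = √(44.713³/(24·6.219)) = 24.472865
iter 1: u=0.913522  f(a)=+2.647e-01  f'(a)=-5.519e-01  a ← 24.472865 − (+2.647e-01/-5.519e-01) = 24.952472
iter 2: u=0.895963  f(a)=+7.982e-03  f'(a)=-5.191e-01  a ← 24.952472 − (+7.982e-03/-5.191e-01) = 24.967848
iter 3: u=0.895412  f(a)=+7.757e-06  f'(a)=-5.181e-01  a ← 24.967848 − (+7.757e-06/-5.181e-01) = 24.967863
iter 4: u=0.895411  f(a)=+7.347e-12  f'(a)=-5.181e-01  a ← 24.967863 − (+7.347e-12/-5.181e-01) = 24.967863
converged: |Δa| < 1e-12 after 4 iterations
sag = a·(cosh(S/(2a)) − 1) = 24.967863·(cosh(0.895411) − 1) = 10.696003
T_max/T_min = cosh(S/(2a)) = 1.428391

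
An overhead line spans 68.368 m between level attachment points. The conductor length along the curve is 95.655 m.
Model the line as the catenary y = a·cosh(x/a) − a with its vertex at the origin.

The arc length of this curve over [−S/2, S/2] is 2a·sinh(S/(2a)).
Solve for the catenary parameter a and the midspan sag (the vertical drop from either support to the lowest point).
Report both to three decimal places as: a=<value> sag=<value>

seed: a₀ = √(S³/(24(L−S))) = √(68.368³/(24·27.287)) = 22.090004
iter 1: u=1.547487  f(a)=+3.460e+00  f'(a)=-3.115e+00  a ← 22.090004 − (+3.460e+00/-3.115e+00) = 23.200691
iter 2: u=1.473404  f(a)=+2.781e-01  f'(a)=-2.633e+00  a ← 23.200691 − (+2.781e-01/-2.633e+00) = 23.306310
iter 3: u=1.466727  f(a)=+2.143e-03  f'(a)=-2.592e+00  a ← 23.306310 − (+2.143e-03/-2.592e+00) = 23.307137
iter 4: u=1.466675  f(a)=+1.294e-07  f'(a)=-2.592e+00  a ← 23.307137 − (+1.294e-07/-2.592e+00) = 23.307137
iter 5: u=1.466675  f(a)=+0.000e+00  f'(a)=-2.592e+00  a ← 23.307137 − (+0.000e+00/-2.592e+00) = 23.307137
converged: |Δa| < 1e-12 after 5 iterations
sag = a·(cosh(S/(2a)) − 1) = 23.307137·(cosh(1.466675) − 1) = 29.897115
T_max/T_min = cosh(S/(2a)) = 2.282745

a=23.307 sag=29.897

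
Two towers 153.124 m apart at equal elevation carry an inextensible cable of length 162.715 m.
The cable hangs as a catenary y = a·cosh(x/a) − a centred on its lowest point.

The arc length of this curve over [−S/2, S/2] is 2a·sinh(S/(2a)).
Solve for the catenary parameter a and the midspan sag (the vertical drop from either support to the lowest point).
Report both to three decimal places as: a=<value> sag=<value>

seed: a₀ = √(S³/(24(L−S))) = √(153.124³/(24·9.591)) = 124.889904
iter 1: u=0.613036  f(a)=+1.818e-01  f'(a)=-1.594e-01  a ← 124.889904 − (+1.818e-01/-1.594e-01) = 126.030399
iter 2: u=0.607488  f(a)=+2.521e-03  f'(a)=-1.550e-01  a ← 126.030399 − (+2.521e-03/-1.550e-01) = 126.046658
iter 3: u=0.607410  f(a)=+4.996e-07  f'(a)=-1.550e-01  a ← 126.046658 − (+4.996e-07/-1.550e-01) = 126.046662
iter 4: u=0.607410  f(a)=+5.684e-14  f'(a)=-1.550e-01  a ← 126.046662 − (+5.684e-14/-1.550e-01) = 126.046662
converged: |Δa| < 1e-12 after 4 iterations
sag = a·(cosh(S/(2a)) − 1) = 126.046662·(cosh(0.607410) − 1) = 23.976016
T_max/T_min = cosh(S/(2a)) = 1.190215

a=126.047 sag=23.976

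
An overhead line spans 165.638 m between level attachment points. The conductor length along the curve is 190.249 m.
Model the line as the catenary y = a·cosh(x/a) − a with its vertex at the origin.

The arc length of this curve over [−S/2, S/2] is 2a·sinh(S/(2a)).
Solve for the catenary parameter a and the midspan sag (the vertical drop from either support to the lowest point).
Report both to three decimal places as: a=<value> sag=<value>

seed: a₀ = √(S³/(24(L−S))) = √(165.638³/(24·24.611)) = 87.714161
iter 1: u=0.944192  f(a)=+1.121e+00  f'(a)=-6.128e-01  a ← 87.714161 − (+1.121e+00/-6.128e-01) = 89.542801
iter 2: u=0.924910  f(a)=+3.600e-02  f'(a)=-5.740e-01  a ← 89.542801 − (+3.600e-02/-5.740e-01) = 89.605522
iter 3: u=0.924262  f(a)=+3.989e-05  f'(a)=-5.727e-01  a ← 89.605522 − (+3.989e-05/-5.727e-01) = 89.605591
iter 4: u=0.924262  f(a)=+4.917e-11  f'(a)=-5.727e-01  a ← 89.605591 − (+4.917e-11/-5.727e-01) = 89.605591
converged: |Δa| < 1e-12 after 4 iterations
sag = a·(cosh(S/(2a)) − 1) = 89.605591·(cosh(0.924262) − 1) = 41.076590
T_max/T_min = cosh(S/(2a)) = 1.458415

a=89.606 sag=41.077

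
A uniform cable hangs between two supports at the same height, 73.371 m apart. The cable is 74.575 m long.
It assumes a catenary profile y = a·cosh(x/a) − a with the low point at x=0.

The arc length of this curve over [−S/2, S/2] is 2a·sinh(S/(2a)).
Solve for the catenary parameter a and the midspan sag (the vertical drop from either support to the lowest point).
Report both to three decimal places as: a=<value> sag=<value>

a=117.201 sag=5.789

seed: a₀ = √(S³/(24(L−S))) = √(73.371³/(24·1.204)) = 116.914343
iter 1: u=0.313781  f(a)=+5.941e-03  f'(a)=-2.080e-02  a ← 116.914343 − (+5.941e-03/-2.080e-02) = 117.199977
iter 2: u=0.313016  f(a)=+2.184e-05  f'(a)=-2.065e-02  a ← 117.199977 − (+2.184e-05/-2.065e-02) = 117.201034
iter 3: u=0.313013  f(a)=+2.977e-10  f'(a)=-2.065e-02  a ← 117.201034 − (+2.977e-10/-2.065e-02) = 117.201034
iter 4: u=0.313013  f(a)=+0.000e+00  f'(a)=-2.065e-02  a ← 117.201034 − (+0.000e+00/-2.065e-02) = 117.201034
converged: |Δa| < 1e-12 after 4 iterations
sag = a·(cosh(S/(2a)) − 1) = 117.201034·(cosh(0.313013) − 1) = 5.788559
T_max/T_min = cosh(S/(2a)) = 1.049390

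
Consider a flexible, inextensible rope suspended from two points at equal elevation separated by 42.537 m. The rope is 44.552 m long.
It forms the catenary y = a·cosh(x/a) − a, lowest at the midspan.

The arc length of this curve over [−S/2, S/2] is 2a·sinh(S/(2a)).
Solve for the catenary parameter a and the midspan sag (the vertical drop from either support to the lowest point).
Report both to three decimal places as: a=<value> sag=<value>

a=40.174 sag=5.763

seed: a₀ = √(S³/(24(L−S))) = √(42.537³/(24·2.015)) = 39.893959
iter 1: u=0.533126  f(a)=+2.883e-02  f'(a)=-1.039e-01  a ← 39.893959 − (+2.883e-02/-1.039e-01) = 40.171389
iter 2: u=0.529444  f(a)=+3.035e-04  f'(a)=-1.017e-01  a ← 40.171389 − (+3.035e-04/-1.017e-01) = 40.174372
iter 3: u=0.529405  f(a)=+3.443e-08  f'(a)=-1.017e-01  a ← 40.174372 − (+3.443e-08/-1.017e-01) = 40.174373
iter 4: u=0.529405  f(a)=+0.000e+00  f'(a)=-1.017e-01  a ← 40.174373 − (+0.000e+00/-1.017e-01) = 40.174373
converged: |Δa| < 1e-12 after 4 iterations
sag = a·(cosh(S/(2a)) − 1) = 40.174373·(cosh(0.529405) − 1) = 5.762545
T_max/T_min = cosh(S/(2a)) = 1.143438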